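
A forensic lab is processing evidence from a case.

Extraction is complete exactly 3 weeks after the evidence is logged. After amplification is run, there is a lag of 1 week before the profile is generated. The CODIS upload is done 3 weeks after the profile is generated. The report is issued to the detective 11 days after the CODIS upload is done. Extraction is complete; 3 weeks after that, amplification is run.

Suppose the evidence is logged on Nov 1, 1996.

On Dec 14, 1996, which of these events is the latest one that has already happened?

Amplification is run

The evidence is logged: Nov 1, 1996.
Extraction is complete: Nov 1, 1996 + 3 weeks = Nov 22, 1996.
Amplification is run: Nov 22, 1996 + 3 weeks = Dec 13, 1996.
The profile is generated: Dec 13, 1996 + 1 week = Dec 20, 1996.
The CODIS upload is done: Dec 20, 1996 + 3 weeks = Jan 10, 1997.
The report is issued to the detective: Jan 10, 1997 + 11 days = Jan 21, 1997.
Dec 14, 1996 falls between when amplification is run (Dec 13, 1996) and when the profile is generated (Dec 20, 1996).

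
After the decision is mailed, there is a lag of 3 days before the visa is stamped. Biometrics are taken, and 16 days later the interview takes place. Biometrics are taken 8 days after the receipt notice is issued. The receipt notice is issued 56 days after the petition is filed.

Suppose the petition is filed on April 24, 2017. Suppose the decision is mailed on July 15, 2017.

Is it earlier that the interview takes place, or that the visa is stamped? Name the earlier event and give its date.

The interview takes place — July 13, 2017

The petition is filed: Apr 24, 2017.
The receipt notice is issued: Apr 24, 2017 + 56 days = Jun 19, 2017.
Biometrics are taken: Jun 19, 2017 + 8 days = Jun 27, 2017.
The interview takes place: Jun 27, 2017 + 16 days = Jul 13, 2017.
The decision is mailed: Jul 15, 2017.
The visa is stamped: Jul 15, 2017 + 3 days = Jul 18, 2017.
Comparing: the interview takes place on Jul 13, 2017 vs the visa is stamped on Jul 18, 2017. Earlier: the interview takes place.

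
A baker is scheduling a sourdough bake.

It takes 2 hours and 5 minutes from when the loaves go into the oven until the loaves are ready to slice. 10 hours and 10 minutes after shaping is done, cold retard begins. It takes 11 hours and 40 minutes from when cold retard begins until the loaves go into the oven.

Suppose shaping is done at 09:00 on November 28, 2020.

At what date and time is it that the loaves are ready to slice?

Shaping is done: 09:00 Nov 28, 2020.
Cold retard begins: 09:00 Nov 28, 2020 + 10h10m = 19:10 Nov 28, 2020.
The loaves go into the oven: 19:10 Nov 28, 2020 + 11h40m = 06:50 Nov 29, 2020.
The loaves are ready to slice: 06:50 Nov 29, 2020 + 2h05m = 08:55 Nov 29, 2020.

08:55 on November 29, 2020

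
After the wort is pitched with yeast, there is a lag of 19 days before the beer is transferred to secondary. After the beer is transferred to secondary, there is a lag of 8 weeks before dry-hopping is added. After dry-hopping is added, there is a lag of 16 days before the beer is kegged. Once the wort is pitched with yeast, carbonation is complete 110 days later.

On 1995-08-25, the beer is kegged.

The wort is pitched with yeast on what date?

The beer is kegged: Aug 25, 1995.
Dry-hopping is added: Aug 25, 1995 − 16 days = Aug 9, 1995.
The beer is transferred to secondary: Aug 9, 1995 − 8 weeks = Jun 14, 1995.
The wort is pitched with yeast: Jun 14, 1995 − 19 days = May 26, 1995.

1995-05-26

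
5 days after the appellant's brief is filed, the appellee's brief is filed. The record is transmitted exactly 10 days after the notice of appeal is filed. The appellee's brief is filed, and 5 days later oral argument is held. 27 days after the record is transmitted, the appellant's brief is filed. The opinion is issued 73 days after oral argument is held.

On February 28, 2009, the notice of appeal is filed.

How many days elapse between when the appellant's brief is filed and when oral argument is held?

Causal path: the appellant's brief is filed → the appellee's brief is filed → oral argument is held.
Total delay along the path: 5 + 5 = 10 days.

10 days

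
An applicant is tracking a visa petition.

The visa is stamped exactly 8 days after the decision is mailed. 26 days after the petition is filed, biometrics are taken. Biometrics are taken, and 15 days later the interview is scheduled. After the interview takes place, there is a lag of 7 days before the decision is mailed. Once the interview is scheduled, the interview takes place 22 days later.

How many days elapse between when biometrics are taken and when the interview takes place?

Causal path: biometrics are taken → the interview is scheduled → the interview takes place.
Total delay along the path: 15 + 22 = 37 days.

37 days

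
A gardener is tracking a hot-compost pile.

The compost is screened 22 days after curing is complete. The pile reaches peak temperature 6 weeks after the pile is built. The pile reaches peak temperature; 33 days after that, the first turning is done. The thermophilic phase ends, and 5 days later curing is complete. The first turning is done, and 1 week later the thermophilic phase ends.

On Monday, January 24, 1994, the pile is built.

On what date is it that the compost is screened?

The pile is built: Jan 24, 1994.
The pile reaches peak temperature: Jan 24, 1994 + 6 weeks = Mar 7, 1994.
The first turning is done: Mar 7, 1994 + 33 days = Apr 9, 1994.
The thermophilic phase ends: Apr 9, 1994 + 1 week = Apr 16, 1994.
Curing is complete: Apr 16, 1994 + 5 days = Apr 21, 1994.
The compost is screened: Apr 21, 1994 + 22 days = May 13, 1994.

Friday, May 13, 1994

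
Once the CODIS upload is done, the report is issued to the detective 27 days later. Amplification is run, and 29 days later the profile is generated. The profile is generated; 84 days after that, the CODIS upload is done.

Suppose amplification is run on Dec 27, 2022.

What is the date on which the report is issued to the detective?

Amplification is run: Dec 27, 2022.
The profile is generated: Dec 27, 2022 + 29 days = Jan 25, 2023.
The CODIS upload is done: Jan 25, 2023 + 84 days = Apr 19, 2023.
The report is issued to the detective: Apr 19, 2023 + 27 days = May 16, 2023.

May 16, 2023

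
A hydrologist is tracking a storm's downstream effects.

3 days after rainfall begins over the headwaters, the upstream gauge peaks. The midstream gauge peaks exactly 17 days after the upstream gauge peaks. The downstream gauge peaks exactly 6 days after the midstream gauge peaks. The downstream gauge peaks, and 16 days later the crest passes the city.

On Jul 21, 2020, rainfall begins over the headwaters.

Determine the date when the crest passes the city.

Rainfall begins over the headwaters: Jul 21, 2020.
The upstream gauge peaks: Jul 21, 2020 + 3 days = Jul 24, 2020.
The midstream gauge peaks: Jul 24, 2020 + 17 days = Aug 10, 2020.
The downstream gauge peaks: Aug 10, 2020 + 6 days = Aug 16, 2020.
The crest passes the city: Aug 16, 2020 + 16 days = Sep 1, 2020.

Sep 1, 2020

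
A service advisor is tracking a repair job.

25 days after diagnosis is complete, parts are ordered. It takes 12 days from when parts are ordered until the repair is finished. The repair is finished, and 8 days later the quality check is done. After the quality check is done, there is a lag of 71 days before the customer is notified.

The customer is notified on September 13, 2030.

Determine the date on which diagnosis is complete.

May 20, 2030

The customer is notified: Sep 13, 2030.
The quality check is done: Sep 13, 2030 − 71 days = Jul 4, 2030.
The repair is finished: Jul 4, 2030 − 8 days = Jun 26, 2030.
Parts are ordered: Jun 26, 2030 − 12 days = Jun 14, 2030.
Diagnosis is complete: Jun 14, 2030 − 25 days = May 20, 2030.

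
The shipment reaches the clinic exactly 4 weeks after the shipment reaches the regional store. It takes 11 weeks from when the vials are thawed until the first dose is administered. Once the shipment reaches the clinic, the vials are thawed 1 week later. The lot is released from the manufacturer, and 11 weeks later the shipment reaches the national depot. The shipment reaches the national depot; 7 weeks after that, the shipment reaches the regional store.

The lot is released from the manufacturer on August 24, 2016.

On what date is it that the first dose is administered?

April 19, 2017

The lot is released from the manufacturer: Aug 24, 2016.
The shipment reaches the national depot: Aug 24, 2016 + 11 weeks = Nov 9, 2016.
The shipment reaches the regional store: Nov 9, 2016 + 7 weeks = Dec 28, 2016.
The shipment reaches the clinic: Dec 28, 2016 + 4 weeks = Jan 25, 2017.
The vials are thawed: Jan 25, 2017 + 1 week = Feb 1, 2017.
The first dose is administered: Feb 1, 2017 + 11 weeks = Apr 19, 2017.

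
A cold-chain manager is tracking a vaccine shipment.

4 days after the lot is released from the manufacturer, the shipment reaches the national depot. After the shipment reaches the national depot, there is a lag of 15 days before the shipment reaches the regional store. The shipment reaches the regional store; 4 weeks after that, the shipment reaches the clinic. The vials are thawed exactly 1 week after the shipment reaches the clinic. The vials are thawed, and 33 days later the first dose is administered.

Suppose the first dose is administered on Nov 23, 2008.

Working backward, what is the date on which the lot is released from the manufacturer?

The first dose is administered: Nov 23, 2008.
The vials are thawed: Nov 23, 2008 − 33 days = Oct 21, 2008.
The shipment reaches the clinic: Oct 21, 2008 − 1 week = Oct 14, 2008.
The shipment reaches the regional store: Oct 14, 2008 − 4 weeks = Sep 16, 2008.
The shipment reaches the national depot: Sep 16, 2008 − 15 days = Sep 1, 2008.
The lot is released from the manufacturer: Sep 1, 2008 − 4 days = Aug 28, 2008.

Aug 28, 2008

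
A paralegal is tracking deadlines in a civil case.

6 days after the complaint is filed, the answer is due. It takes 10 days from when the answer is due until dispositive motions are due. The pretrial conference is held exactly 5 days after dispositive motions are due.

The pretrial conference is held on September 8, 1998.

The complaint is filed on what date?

August 18, 1998

The pretrial conference is held: Sep 8, 1998.
Dispositive motions are due: Sep 8, 1998 − 5 days = Sep 3, 1998.
The answer is due: Sep 3, 1998 − 10 days = Aug 24, 1998.
The complaint is filed: Aug 24, 1998 − 6 days = Aug 18, 1998.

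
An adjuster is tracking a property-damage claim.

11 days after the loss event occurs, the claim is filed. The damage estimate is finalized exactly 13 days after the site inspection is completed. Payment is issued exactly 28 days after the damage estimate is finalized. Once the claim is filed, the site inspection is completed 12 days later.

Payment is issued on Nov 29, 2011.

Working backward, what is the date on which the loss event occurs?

Payment is issued: Nov 29, 2011.
The damage estimate is finalized: Nov 29, 2011 − 28 days = Nov 1, 2011.
The site inspection is completed: Nov 1, 2011 − 13 days = Oct 19, 2011.
The claim is filed: Oct 19, 2011 − 12 days = Oct 7, 2011.
The loss event occurs: Oct 7, 2011 − 11 days = Sep 26, 2011.

Sep 26, 2011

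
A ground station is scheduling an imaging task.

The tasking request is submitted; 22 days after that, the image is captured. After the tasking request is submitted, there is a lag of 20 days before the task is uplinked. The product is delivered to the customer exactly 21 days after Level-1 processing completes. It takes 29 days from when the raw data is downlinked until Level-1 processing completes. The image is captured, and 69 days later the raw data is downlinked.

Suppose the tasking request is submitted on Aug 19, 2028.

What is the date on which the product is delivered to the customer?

Jan 7, 2029

The tasking request is submitted: Aug 19, 2028.
The image is captured: Aug 19, 2028 + 22 days = Sep 10, 2028.
The raw data is downlinked: Sep 10, 2028 + 69 days = Nov 18, 2028.
Level-1 processing completes: Nov 18, 2028 + 29 days = Dec 17, 2028.
The product is delivered to the customer: Dec 17, 2028 + 21 days = Jan 7, 2029.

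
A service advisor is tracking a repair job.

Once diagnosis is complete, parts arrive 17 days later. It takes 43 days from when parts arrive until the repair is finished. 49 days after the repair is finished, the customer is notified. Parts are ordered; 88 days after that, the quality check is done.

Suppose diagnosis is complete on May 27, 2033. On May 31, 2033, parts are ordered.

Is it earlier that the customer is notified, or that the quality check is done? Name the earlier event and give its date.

Diagnosis is complete: May 27, 2033.
Parts arrive: May 27, 2033 + 17 days = Jun 13, 2033.
The repair is finished: Jun 13, 2033 + 43 days = Jul 26, 2033.
The customer is notified: Jul 26, 2033 + 49 days = Sep 13, 2033.
Parts are ordered: May 31, 2033.
The quality check is done: May 31, 2033 + 88 days = Aug 27, 2033.
Comparing: the customer is notified on Sep 13, 2033 vs the quality check is done on Aug 27, 2033. Earlier: the quality check is done.

The quality check is done — August 27, 2033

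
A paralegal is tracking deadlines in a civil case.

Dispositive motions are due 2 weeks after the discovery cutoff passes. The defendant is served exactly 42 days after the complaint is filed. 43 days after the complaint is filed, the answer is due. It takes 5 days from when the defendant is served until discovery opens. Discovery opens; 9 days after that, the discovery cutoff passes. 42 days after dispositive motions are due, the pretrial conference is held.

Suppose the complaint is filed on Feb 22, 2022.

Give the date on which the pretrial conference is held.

The complaint is filed: Feb 22, 2022.
The defendant is served: Feb 22, 2022 + 42 days = Apr 5, 2022.
Discovery opens: Apr 5, 2022 + 5 days = Apr 10, 2022.
The discovery cutoff passes: Apr 10, 2022 + 9 days = Apr 19, 2022.
Dispositive motions are due: Apr 19, 2022 + 2 weeks = May 3, 2022.
The pretrial conference is held: May 3, 2022 + 42 days = Jun 14, 2022.

Jun 14, 2022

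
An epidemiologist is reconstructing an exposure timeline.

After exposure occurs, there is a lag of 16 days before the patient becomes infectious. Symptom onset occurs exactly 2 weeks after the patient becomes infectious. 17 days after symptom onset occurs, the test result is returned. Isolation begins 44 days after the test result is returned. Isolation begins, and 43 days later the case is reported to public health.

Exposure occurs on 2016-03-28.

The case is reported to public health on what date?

Exposure occurs: Mar 28, 2016.
The patient becomes infectious: Mar 28, 2016 + 16 days = Apr 13, 2016.
Symptom onset occurs: Apr 13, 2016 + 2 weeks = Apr 27, 2016.
The test result is returned: Apr 27, 2016 + 17 days = May 14, 2016.
Isolation begins: May 14, 2016 + 44 days = Jun 27, 2016.
The case is reported to public health: Jun 27, 2016 + 43 days = Aug 9, 2016.

2016-08-09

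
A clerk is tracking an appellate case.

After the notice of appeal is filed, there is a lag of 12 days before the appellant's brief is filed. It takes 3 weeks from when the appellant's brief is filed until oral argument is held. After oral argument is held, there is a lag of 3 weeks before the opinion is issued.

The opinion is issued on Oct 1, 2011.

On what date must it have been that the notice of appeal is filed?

The opinion is issued: Oct 1, 2011.
Oral argument is held: Oct 1, 2011 − 3 weeks = Sep 10, 2011.
The appellant's brief is filed: Sep 10, 2011 − 3 weeks = Aug 20, 2011.
The notice of appeal is filed: Aug 20, 2011 − 12 days = Aug 8, 2011.

Aug 8, 2011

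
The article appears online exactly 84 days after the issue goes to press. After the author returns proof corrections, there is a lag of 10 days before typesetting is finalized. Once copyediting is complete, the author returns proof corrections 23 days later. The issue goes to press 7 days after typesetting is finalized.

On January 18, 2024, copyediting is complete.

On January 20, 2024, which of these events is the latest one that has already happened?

Copyediting is complete: Jan 18, 2024.
The author returns proof corrections: Jan 18, 2024 + 23 days = Feb 10, 2024.
Typesetting is finalized: Feb 10, 2024 + 10 days = Feb 20, 2024.
The issue goes to press: Feb 20, 2024 + 7 days = Feb 27, 2024.
The article appears online: Feb 27, 2024 + 84 days = May 21, 2024.
Jan 20, 2024 falls between when copyediting is complete (Jan 18, 2024) and when the author returns proof corrections (Feb 10, 2024).

Copyediting is complete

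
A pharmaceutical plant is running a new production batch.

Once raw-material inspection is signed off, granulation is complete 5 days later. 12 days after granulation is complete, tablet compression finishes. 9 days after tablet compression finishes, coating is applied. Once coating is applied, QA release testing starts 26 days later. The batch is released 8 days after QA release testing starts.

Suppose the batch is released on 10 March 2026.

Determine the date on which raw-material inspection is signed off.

The batch is released: Mar 10, 2026.
QA release testing starts: Mar 10, 2026 − 8 days = Mar 2, 2026.
Coating is applied: Mar 2, 2026 − 26 days = Feb 4, 2026.
Tablet compression finishes: Feb 4, 2026 − 9 days = Jan 26, 2026.
Granulation is complete: Jan 26, 2026 − 12 days = Jan 14, 2026.
Raw-material inspection is signed off: Jan 14, 2026 − 5 days = Jan 9, 2026.

9 January 2026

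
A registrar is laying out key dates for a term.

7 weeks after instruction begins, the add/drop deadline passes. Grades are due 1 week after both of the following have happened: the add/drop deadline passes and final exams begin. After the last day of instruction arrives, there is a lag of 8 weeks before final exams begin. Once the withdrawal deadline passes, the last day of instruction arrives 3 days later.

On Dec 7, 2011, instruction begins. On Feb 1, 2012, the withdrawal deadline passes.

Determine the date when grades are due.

Apr 7, 2012

Instruction begins: Dec 7, 2011.
The add/drop deadline passes: Dec 7, 2011 + 7 weeks = Jan 25, 2012.
The withdrawal deadline passes: Feb 1, 2012.
The last day of instruction arrives: Feb 1, 2012 + 3 days = Feb 4, 2012.
Final exams begin: Feb 4, 2012 + 8 weeks = Mar 31, 2012.
Both prerequisites met — the add/drop deadline passes (Jan 25, 2012), final exams begin (Mar 31, 2012); the later is Mar 31, 2012.
Grades are due: Mar 31, 2012 + 1 week = Apr 7, 2012.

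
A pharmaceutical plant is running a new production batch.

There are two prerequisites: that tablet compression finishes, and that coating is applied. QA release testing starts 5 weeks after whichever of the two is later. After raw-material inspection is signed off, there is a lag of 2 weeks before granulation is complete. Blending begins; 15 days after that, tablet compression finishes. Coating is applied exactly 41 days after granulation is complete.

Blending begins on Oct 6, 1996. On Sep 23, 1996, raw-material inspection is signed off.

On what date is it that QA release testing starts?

Dec 22, 1996

Blending begins: Oct 6, 1996.
Tablet compression finishes: Oct 6, 1996 + 15 days = Oct 21, 1996.
Raw-material inspection is signed off: Sep 23, 1996.
Granulation is complete: Sep 23, 1996 + 2 weeks = Oct 7, 1996.
Coating is applied: Oct 7, 1996 + 41 days = Nov 17, 1996.
Both prerequisites met — tablet compression finishes (Oct 21, 1996), coating is applied (Nov 17, 1996); the later is Nov 17, 1996.
QA release testing starts: Nov 17, 1996 + 5 weeks = Dec 22, 1996.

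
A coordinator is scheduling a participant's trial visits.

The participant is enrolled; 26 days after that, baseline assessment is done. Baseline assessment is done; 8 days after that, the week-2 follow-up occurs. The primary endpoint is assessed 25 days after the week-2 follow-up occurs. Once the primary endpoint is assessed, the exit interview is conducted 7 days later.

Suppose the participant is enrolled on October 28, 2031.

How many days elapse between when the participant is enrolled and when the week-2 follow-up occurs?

Causal path: the participant is enrolled → baseline assessment is done → the week-2 follow-up occurs.
Total delay along the path: 26 + 8 = 34 days.

34 days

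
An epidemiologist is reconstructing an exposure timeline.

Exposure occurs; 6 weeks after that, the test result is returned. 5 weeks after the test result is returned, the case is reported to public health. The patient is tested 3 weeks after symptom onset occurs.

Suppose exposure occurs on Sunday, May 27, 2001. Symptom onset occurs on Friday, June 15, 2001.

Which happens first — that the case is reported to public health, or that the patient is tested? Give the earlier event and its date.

The patient is tested — Friday, July 6, 2001

Exposure occurs: May 27, 2001.
The test result is returned: May 27, 2001 + 6 weeks = Jul 8, 2001.
The case is reported to public health: Jul 8, 2001 + 5 weeks = Aug 12, 2001.
Symptom onset occurs: Jun 15, 2001.
The patient is tested: Jun 15, 2001 + 3 weeks = Jul 6, 2001.
Comparing: the case is reported to public health on Aug 12, 2001 vs the patient is tested on Jul 6, 2001. Earlier: the patient is tested.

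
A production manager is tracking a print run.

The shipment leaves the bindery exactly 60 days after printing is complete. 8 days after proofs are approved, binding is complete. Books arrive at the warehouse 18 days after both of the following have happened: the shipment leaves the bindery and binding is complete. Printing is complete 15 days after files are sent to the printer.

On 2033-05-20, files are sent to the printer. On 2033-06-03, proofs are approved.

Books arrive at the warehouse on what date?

2033-08-21

Files are sent to the printer: May 20, 2033.
Printing is complete: May 20, 2033 + 15 days = Jun 4, 2033.
The shipment leaves the bindery: Jun 4, 2033 + 60 days = Aug 3, 2033.
Proofs are approved: Jun 3, 2033.
Binding is complete: Jun 3, 2033 + 8 days = Jun 11, 2033.
Both prerequisites met — the shipment leaves the bindery (Aug 3, 2033), binding is complete (Jun 11, 2033); the later is Aug 3, 2033.
Books arrive at the warehouse: Aug 3, 2033 + 18 days = Aug 21, 2033.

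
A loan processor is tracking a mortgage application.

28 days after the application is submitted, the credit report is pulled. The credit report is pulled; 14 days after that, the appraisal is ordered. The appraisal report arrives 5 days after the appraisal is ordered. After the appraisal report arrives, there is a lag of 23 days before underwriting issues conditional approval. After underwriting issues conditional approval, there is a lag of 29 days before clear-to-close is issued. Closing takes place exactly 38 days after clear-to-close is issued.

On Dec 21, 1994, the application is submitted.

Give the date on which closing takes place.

The application is submitted: Dec 21, 1994.
The credit report is pulled: Dec 21, 1994 + 28 days = Jan 18, 1995.
The appraisal is ordered: Jan 18, 1995 + 14 days = Feb 1, 1995.
The appraisal report arrives: Feb 1, 1995 + 5 days = Feb 6, 1995.
Underwriting issues conditional approval: Feb 6, 1995 + 23 days = Mar 1, 1995.
Clear-to-close is issued: Mar 1, 1995 + 29 days = Mar 30, 1995.
Closing takes place: Mar 30, 1995 + 38 days = May 7, 1995.

May 7, 1995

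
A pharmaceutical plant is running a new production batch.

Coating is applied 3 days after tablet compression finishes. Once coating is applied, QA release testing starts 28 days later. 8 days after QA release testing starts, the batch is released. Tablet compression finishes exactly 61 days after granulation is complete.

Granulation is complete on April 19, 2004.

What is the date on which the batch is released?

July 28, 2004

Granulation is complete: Apr 19, 2004.
Tablet compression finishes: Apr 19, 2004 + 61 days = Jun 19, 2004.
Coating is applied: Jun 19, 2004 + 3 days = Jun 22, 2004.
QA release testing starts: Jun 22, 2004 + 28 days = Jul 20, 2004.
The batch is released: Jul 20, 2004 + 8 days = Jul 28, 2004.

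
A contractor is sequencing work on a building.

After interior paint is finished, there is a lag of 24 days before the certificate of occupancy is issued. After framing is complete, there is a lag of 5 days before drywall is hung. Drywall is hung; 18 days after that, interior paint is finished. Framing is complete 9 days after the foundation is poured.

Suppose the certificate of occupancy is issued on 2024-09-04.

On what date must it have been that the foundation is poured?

2024-07-10

The certificate of occupancy is issued: Sep 4, 2024.
Interior paint is finished: Sep 4, 2024 − 24 days = Aug 11, 2024.
Drywall is hung: Aug 11, 2024 − 18 days = Jul 24, 2024.
Framing is complete: Jul 24, 2024 − 5 days = Jul 19, 2024.
The foundation is poured: Jul 19, 2024 − 9 days = Jul 10, 2024.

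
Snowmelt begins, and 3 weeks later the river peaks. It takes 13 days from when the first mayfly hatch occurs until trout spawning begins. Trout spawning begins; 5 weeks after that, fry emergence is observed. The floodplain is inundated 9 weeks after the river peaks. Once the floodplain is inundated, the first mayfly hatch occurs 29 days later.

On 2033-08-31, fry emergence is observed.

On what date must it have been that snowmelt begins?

2033-03-23

Fry emergence is observed: Aug 31, 2033.
Trout spawning begins: Aug 31, 2033 − 5 weeks = Jul 27, 2033.
The first mayfly hatch occurs: Jul 27, 2033 − 13 days = Jul 14, 2033.
The floodplain is inundated: Jul 14, 2033 − 29 days = Jun 15, 2033.
The river peaks: Jun 15, 2033 − 9 weeks = Apr 13, 2033.
Snowmelt begins: Apr 13, 2033 − 3 weeks = Mar 23, 2033.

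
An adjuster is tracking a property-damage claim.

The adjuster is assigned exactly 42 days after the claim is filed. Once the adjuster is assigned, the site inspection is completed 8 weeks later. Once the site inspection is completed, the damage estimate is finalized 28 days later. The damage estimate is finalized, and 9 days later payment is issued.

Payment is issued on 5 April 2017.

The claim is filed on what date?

21 November 2016

Payment is issued: Apr 5, 2017.
The damage estimate is finalized: Apr 5, 2017 − 9 days = Mar 27, 2017.
The site inspection is completed: Mar 27, 2017 − 28 days = Feb 27, 2017.
The adjuster is assigned: Feb 27, 2017 − 8 weeks = Jan 2, 2017.
The claim is filed: Jan 2, 2017 − 42 days = Nov 21, 2016.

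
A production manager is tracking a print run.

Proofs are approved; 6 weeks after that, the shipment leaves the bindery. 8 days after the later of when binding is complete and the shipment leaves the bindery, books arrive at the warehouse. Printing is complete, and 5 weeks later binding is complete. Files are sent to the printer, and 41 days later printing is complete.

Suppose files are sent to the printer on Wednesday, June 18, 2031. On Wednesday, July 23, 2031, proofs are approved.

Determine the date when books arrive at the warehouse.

Thursday, September 11, 2031

Files are sent to the printer: Jun 18, 2031.
Printing is complete: Jun 18, 2031 + 41 days = Jul 29, 2031.
Binding is complete: Jul 29, 2031 + 5 weeks = Sep 2, 2031.
Proofs are approved: Jul 23, 2031.
The shipment leaves the bindery: Jul 23, 2031 + 6 weeks = Sep 3, 2031.
Both prerequisites met — binding is complete (Sep 2, 2031), the shipment leaves the bindery (Sep 3, 2031); the later is Sep 3, 2031.
Books arrive at the warehouse: Sep 3, 2031 + 8 days = Sep 11, 2031.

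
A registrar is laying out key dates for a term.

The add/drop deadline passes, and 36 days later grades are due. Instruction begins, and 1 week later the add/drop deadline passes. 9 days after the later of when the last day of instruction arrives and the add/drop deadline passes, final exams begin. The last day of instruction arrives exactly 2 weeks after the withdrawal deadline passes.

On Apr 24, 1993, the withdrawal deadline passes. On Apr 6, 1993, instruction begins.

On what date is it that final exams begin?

The withdrawal deadline passes: Apr 24, 1993.
The last day of instruction arrives: Apr 24, 1993 + 2 weeks = May 8, 1993.
Instruction begins: Apr 6, 1993.
The add/drop deadline passes: Apr 6, 1993 + 1 week = Apr 13, 1993.
Both prerequisites met — the last day of instruction arrives (May 8, 1993), the add/drop deadline passes (Apr 13, 1993); the later is May 8, 1993.
Final exams begin: May 8, 1993 + 9 days = May 17, 1993.

May 17, 1993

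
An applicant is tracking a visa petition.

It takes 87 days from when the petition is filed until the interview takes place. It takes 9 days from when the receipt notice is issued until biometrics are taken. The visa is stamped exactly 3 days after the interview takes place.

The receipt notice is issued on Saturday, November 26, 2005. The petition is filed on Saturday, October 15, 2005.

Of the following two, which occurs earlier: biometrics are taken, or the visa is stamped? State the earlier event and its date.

Biometrics are taken — Monday, December 5, 2005

The receipt notice is issued: Nov 26, 2005.
Biometrics are taken: Nov 26, 2005 + 9 days = Dec 5, 2005.
The petition is filed: Oct 15, 2005.
The interview takes place: Oct 15, 2005 + 87 days = Jan 10, 2006.
The visa is stamped: Jan 10, 2006 + 3 days = Jan 13, 2006.
Comparing: biometrics are taken on Dec 5, 2005 vs the visa is stamped on Jan 13, 2006. Earlier: biometrics are taken.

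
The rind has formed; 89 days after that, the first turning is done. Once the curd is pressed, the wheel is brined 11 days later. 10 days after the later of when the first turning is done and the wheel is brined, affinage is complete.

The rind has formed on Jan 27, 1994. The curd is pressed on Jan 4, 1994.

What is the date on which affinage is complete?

The rind has formed: Jan 27, 1994.
The first turning is done: Jan 27, 1994 + 89 days = Apr 26, 1994.
The curd is pressed: Jan 4, 1994.
The wheel is brined: Jan 4, 1994 + 11 days = Jan 15, 1994.
Both prerequisites met — the first turning is done (Apr 26, 1994), the wheel is brined (Jan 15, 1994); the later is Apr 26, 1994.
Affinage is complete: Apr 26, 1994 + 10 days = May 6, 1994.

May 6, 1994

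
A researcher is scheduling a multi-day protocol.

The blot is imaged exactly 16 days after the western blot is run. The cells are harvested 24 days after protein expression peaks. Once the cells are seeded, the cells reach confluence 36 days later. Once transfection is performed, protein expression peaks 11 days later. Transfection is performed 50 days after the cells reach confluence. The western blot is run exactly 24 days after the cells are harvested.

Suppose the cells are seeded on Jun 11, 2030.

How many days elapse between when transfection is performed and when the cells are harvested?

Causal path: transfection is performed → protein expression peaks → the cells are harvested.
Total delay along the path: 11 + 24 = 35 days.

35 days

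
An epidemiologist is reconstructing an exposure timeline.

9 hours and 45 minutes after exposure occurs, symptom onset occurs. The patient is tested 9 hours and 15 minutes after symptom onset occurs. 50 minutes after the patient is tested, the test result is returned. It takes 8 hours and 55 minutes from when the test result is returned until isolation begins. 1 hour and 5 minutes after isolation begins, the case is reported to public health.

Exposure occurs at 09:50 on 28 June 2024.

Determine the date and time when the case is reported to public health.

Exposure occurs: 09:50 Jun 28, 2024.
Symptom onset occurs: 09:50 Jun 28, 2024 + 9h45m = 19:35 Jun 28, 2024.
The patient is tested: 19:35 Jun 28, 2024 + 9h15m = 04:50 Jun 29, 2024.
The test result is returned: 04:50 Jun 29, 2024 + 50m = 05:40 Jun 29, 2024.
Isolation begins: 05:40 Jun 29, 2024 + 8h55m = 14:35 Jun 29, 2024.
The case is reported to public health: 14:35 Jun 29, 2024 + 1h05m = 15:40 Jun 29, 2024.

15:40 on 29 June 2024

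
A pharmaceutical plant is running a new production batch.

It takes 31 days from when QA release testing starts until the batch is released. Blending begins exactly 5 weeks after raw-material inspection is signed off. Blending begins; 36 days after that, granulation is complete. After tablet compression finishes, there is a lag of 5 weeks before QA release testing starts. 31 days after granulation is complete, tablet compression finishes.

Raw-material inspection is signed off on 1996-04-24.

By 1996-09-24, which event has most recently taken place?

Raw-material inspection is signed off: Apr 24, 1996.
Blending begins: Apr 24, 1996 + 5 weeks = May 29, 1996.
Granulation is complete: May 29, 1996 + 36 days = Jul 4, 1996.
Tablet compression finishes: Jul 4, 1996 + 31 days = Aug 4, 1996.
QA release testing starts: Aug 4, 1996 + 5 weeks = Sep 8, 1996.
The batch is released: Sep 8, 1996 + 31 days = Oct 9, 1996.
Sep 24, 1996 falls between when QA release testing starts (Sep 8, 1996) and when the batch is released (Oct 9, 1996).

QA release testing starts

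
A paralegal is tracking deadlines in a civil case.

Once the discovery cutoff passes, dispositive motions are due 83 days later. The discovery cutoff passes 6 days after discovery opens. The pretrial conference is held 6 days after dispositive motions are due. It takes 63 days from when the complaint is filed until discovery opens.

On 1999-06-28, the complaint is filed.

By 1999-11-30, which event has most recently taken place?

Dispositive motions are due

The complaint is filed: Jun 28, 1999.
Discovery opens: Jun 28, 1999 + 63 days = Aug 30, 1999.
The discovery cutoff passes: Aug 30, 1999 + 6 days = Sep 5, 1999.
Dispositive motions are due: Sep 5, 1999 + 83 days = Nov 27, 1999.
The pretrial conference is held: Nov 27, 1999 + 6 days = Dec 3, 1999.
Nov 30, 1999 falls between when dispositive motions are due (Nov 27, 1999) and when the pretrial conference is held (Dec 3, 1999).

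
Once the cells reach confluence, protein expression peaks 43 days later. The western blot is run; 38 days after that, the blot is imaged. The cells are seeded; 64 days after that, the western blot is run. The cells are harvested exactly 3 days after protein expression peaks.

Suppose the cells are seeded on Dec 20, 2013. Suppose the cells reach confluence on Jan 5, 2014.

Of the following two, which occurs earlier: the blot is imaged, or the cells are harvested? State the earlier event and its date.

The cells are seeded: Dec 20, 2013.
The western blot is run: Dec 20, 2013 + 64 days = Feb 22, 2014.
The blot is imaged: Feb 22, 2014 + 38 days = Apr 1, 2014.
The cells reach confluence: Jan 5, 2014.
Protein expression peaks: Jan 5, 2014 + 43 days = Feb 17, 2014.
The cells are harvested: Feb 17, 2014 + 3 days = Feb 20, 2014.
Comparing: the blot is imaged on Apr 1, 2014 vs the cells are harvested on Feb 20, 2014. Earlier: the cells are harvested.

The cells are harvested — Feb 20, 2014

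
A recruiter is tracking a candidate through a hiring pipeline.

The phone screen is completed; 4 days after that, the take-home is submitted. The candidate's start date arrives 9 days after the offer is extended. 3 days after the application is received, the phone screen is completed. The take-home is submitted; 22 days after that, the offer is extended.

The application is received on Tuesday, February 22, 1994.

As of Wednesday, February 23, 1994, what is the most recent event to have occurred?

The application is received: Feb 22, 1994.
The phone screen is completed: Feb 22, 1994 + 3 days = Feb 25, 1994.
The take-home is submitted: Feb 25, 1994 + 4 days = Mar 1, 1994.
The offer is extended: Mar 1, 1994 + 22 days = Mar 23, 1994.
The candidate's start date arrives: Mar 23, 1994 + 9 days = Apr 1, 1994.
Feb 23, 1994 falls between when the application is received (Feb 22, 1994) and when the phone screen is completed (Feb 25, 1994).

The application is received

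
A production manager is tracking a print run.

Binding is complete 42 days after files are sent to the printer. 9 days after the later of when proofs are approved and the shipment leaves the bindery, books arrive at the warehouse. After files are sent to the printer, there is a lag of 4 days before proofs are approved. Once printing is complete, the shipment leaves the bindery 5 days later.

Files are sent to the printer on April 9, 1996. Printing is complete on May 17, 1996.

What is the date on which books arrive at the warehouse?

Files are sent to the printer: Apr 9, 1996.
Proofs are approved: Apr 9, 1996 + 4 days = Apr 13, 1996.
Printing is complete: May 17, 1996.
The shipment leaves the bindery: May 17, 1996 + 5 days = May 22, 1996.
Both prerequisites met — proofs are approved (Apr 13, 1996), the shipment leaves the bindery (May 22, 1996); the later is May 22, 1996.
Books arrive at the warehouse: May 22, 1996 + 9 days = May 31, 1996.

May 31, 1996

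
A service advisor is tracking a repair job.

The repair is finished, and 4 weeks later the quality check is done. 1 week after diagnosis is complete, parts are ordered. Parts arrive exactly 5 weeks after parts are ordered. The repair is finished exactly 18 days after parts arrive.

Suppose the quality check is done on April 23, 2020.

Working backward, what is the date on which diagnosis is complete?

The quality check is done: Apr 23, 2020.
The repair is finished: Apr 23, 2020 − 4 weeks = Mar 26, 2020.
Parts arrive: Mar 26, 2020 − 18 days = Mar 8, 2020.
Parts are ordered: Mar 8, 2020 − 5 weeks = Feb 2, 2020.
Diagnosis is complete: Feb 2, 2020 − 1 week = Jan 26, 2020.

January 26, 2020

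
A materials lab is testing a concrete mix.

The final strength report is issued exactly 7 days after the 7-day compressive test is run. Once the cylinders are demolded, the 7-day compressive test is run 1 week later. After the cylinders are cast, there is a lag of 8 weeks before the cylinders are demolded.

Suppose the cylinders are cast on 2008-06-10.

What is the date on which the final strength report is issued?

The cylinders are cast: Jun 10, 2008.
The cylinders are demolded: Jun 10, 2008 + 8 weeks = Aug 5, 2008.
The 7-day compressive test is run: Aug 5, 2008 + 1 week = Aug 12, 2008.
The final strength report is issued: Aug 12, 2008 + 7 days = Aug 19, 2008.

2008-08-19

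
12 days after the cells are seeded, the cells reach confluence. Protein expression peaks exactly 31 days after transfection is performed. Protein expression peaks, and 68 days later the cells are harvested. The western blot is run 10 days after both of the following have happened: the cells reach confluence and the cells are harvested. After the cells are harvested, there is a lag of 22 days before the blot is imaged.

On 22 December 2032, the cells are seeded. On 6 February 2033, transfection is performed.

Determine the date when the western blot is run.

26 May 2033

The cells are seeded: Dec 22, 2032.
The cells reach confluence: Dec 22, 2032 + 12 days = Jan 3, 2033.
Transfection is performed: Feb 6, 2033.
Protein expression peaks: Feb 6, 2033 + 31 days = Mar 9, 2033.
The cells are harvested: Mar 9, 2033 + 68 days = May 16, 2033.
Both prerequisites met — the cells reach confluence (Jan 3, 2033), the cells are harvested (May 16, 2033); the later is May 16, 2033.
The western blot is run: May 16, 2033 + 10 days = May 26, 2033.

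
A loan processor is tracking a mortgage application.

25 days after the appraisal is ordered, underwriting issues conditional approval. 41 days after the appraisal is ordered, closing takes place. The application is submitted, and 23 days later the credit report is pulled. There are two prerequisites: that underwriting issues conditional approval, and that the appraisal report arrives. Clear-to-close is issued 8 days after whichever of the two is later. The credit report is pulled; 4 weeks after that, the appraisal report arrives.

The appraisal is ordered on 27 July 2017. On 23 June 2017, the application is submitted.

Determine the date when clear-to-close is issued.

29 August 2017

The appraisal is ordered: Jul 27, 2017.
Underwriting issues conditional approval: Jul 27, 2017 + 25 days = Aug 21, 2017.
The application is submitted: Jun 23, 2017.
The credit report is pulled: Jun 23, 2017 + 23 days = Jul 16, 2017.
The appraisal report arrives: Jul 16, 2017 + 4 weeks = Aug 13, 2017.
Both prerequisites met — underwriting issues conditional approval (Aug 21, 2017), the appraisal report arrives (Aug 13, 2017); the later is Aug 21, 2017.
Clear-to-close is issued: Aug 21, 2017 + 8 days = Aug 29, 2017.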